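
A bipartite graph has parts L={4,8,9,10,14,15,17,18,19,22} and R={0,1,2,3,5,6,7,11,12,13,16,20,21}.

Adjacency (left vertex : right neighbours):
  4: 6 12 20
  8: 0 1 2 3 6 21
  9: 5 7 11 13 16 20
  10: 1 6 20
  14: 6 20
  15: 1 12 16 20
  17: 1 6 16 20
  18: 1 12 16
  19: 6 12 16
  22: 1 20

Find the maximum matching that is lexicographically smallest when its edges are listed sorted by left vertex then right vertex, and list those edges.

Lex-smallest maximum matching: {(4,6), (8,0), (9,5), (10,1), (14,20), (15,12), (17,16)}

|M| = 7 (so the lex-smallest maximum matching has 7 edges)
process left vertices in ascending order; for each, take the smallest-labelled available neighbour that still permits 7 edges overall, or leave it unmatched if none does
lex-smallest matching: {4-6, 8-0, 9-5, 10-1, 14-20, 15-12, 17-16}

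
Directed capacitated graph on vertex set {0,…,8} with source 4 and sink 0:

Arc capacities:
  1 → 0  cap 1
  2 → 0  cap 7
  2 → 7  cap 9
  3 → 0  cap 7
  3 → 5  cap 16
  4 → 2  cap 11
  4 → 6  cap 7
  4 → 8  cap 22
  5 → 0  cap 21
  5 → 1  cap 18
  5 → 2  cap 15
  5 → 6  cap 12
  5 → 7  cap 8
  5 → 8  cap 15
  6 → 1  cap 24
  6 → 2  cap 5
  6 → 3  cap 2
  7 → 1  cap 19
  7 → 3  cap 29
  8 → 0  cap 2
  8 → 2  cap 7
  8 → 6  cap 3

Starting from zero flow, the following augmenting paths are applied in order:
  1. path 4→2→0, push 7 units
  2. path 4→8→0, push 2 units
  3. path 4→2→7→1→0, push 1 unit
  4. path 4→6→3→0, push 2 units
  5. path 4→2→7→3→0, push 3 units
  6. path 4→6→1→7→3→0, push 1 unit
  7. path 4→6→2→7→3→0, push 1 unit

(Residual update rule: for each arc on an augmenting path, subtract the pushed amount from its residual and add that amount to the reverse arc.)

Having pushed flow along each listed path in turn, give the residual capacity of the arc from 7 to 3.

Residual capacity of (7,3): 24

after path 1 (4→2→0, push 7): res(7,3)=29
after path 2 (4→8→0, push 2): res(7,3)=29
after path 3 (4→2→7→1→0, push 1): res(7,3)=29
after path 4 (4→6→3→0, push 2): res(7,3)=29
after path 5 (4→2→7→3→0, push 3): res(7,3)=26
after path 6 (4→6→1→7→3→0, push 1): res(7,3)=25
after path 7 (4→6→2→7→3→0, push 1): res(7,3)=24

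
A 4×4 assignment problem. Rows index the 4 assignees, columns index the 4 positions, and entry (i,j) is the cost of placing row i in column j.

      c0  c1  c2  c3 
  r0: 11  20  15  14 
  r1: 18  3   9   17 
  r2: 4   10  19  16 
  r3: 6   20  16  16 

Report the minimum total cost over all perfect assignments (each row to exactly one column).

Minimum assignment cost: 37

optimal assignment: row0→col3 (cost 14), row1→col1 (cost 3), row2→col0 (cost 4), row3→col2 (cost 16)
total = 14 + 3 + 4 + 16 = 37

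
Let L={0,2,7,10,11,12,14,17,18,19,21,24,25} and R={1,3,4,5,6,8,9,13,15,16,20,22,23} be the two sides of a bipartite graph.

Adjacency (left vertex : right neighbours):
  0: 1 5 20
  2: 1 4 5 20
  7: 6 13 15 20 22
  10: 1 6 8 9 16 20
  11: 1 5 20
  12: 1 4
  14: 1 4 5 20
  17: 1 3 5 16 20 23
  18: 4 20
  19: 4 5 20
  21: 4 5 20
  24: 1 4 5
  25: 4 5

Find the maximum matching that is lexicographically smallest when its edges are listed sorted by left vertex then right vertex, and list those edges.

|M| = 7 (so the lex-smallest maximum matching has 7 edges)
process left vertices in ascending order; for each, take the smallest-labelled available neighbour that still permits 7 edges overall, or leave it unmatched if none does
lex-smallest matching: {0-1, 2-4, 7-6, 10-8, 11-5, 14-20, 17-3}

Lex-smallest maximum matching: {(0,1), (2,4), (7,6), (10,8), (11,5), (14,20), (17,3)}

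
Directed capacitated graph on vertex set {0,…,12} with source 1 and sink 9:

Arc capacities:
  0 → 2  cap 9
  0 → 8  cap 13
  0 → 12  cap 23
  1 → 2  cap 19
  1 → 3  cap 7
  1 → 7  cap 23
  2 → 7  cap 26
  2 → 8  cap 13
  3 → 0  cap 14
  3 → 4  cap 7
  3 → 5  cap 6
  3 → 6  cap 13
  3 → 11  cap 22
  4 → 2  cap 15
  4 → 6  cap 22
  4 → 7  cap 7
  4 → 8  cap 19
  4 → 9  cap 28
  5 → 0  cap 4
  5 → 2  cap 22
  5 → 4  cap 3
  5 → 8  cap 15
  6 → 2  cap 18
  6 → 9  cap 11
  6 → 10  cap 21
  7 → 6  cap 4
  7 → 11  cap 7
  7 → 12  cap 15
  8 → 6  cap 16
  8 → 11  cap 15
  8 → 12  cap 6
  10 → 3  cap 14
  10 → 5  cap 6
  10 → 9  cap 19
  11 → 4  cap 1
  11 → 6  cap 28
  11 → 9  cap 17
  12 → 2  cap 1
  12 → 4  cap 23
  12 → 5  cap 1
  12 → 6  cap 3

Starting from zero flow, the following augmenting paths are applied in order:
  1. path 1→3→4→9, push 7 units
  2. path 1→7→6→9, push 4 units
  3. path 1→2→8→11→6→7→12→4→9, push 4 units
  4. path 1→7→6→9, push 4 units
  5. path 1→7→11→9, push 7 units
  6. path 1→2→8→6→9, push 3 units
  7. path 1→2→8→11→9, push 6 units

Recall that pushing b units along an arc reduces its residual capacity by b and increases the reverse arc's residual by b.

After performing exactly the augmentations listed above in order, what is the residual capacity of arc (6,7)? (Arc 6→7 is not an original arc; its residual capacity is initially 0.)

after path 1 (1→3→4→9, push 7): res(6,7)=0
after path 2 (1→7→6→9, push 4): res(6,7)=4
after path 3 (1→2→8→11→6→7→12→4→9, push 4): res(6,7)=0
after path 4 (1→7→6→9, push 4): res(6,7)=4
after path 5 (1→7→11→9, push 7): res(6,7)=4
after path 6 (1→2→8→6→9, push 3): res(6,7)=4
after path 7 (1→2→8→11→9, push 6): res(6,7)=4

Residual capacity of (6,7): 4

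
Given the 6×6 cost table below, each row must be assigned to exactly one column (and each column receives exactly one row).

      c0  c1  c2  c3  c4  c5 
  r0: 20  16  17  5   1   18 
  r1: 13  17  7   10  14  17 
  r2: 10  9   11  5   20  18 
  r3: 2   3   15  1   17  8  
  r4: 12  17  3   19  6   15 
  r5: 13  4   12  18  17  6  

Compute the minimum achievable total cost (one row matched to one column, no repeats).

one of 2 optimal assignments: row0→col4 (cost 1), row1→col0 (cost 13), row2→col3 (cost 5), row3→col1 (cost 3), row4→col2 (cost 3), row5→col5 (cost 6)
total = 1 + 13 + 5 + 3 + 3 + 6 = 31

Minimum assignment cost: 31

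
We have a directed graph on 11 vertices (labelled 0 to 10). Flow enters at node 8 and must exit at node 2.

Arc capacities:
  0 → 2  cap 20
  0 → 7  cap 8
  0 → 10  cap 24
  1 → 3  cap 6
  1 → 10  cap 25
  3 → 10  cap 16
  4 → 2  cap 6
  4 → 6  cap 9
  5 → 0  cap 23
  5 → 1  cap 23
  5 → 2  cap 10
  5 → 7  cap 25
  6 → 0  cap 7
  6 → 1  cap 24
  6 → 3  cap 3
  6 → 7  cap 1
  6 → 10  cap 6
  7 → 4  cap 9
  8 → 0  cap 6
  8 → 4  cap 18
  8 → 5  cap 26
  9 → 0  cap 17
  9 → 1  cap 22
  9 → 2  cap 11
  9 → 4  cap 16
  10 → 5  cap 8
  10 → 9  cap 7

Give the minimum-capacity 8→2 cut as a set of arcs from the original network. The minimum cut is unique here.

augment #1: 8→0→2 push 6
augment #2: 8→4→2 push 6
augment #3: 8→5→2 push 10
augment #4: 8→5→0→2 push 14
augment #5: 8→4→6→10→9→2 push 6
augment #6: 8→5→0→10→9→2 push 1
max flow = 43; residual-reachable set from 8 gives S-side
cut edges (S→T): {(0,2), (4,2), (5,2), (10,9)} total cap 43

Min-cut arcs: {(0,2), (4,2), (5,2), (10,9)} (total capacity 43)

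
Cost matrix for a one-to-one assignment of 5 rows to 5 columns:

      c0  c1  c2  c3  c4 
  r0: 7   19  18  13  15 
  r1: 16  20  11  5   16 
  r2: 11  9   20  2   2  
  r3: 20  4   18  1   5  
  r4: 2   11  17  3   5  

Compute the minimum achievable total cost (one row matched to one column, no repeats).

Minimum assignment cost: 27

optimal assignment: row0→col0 (cost 7), row1→col2 (cost 11), row2→col4 (cost 2), row3→col1 (cost 4), row4→col3 (cost 3)
total = 7 + 11 + 2 + 4 + 3 = 27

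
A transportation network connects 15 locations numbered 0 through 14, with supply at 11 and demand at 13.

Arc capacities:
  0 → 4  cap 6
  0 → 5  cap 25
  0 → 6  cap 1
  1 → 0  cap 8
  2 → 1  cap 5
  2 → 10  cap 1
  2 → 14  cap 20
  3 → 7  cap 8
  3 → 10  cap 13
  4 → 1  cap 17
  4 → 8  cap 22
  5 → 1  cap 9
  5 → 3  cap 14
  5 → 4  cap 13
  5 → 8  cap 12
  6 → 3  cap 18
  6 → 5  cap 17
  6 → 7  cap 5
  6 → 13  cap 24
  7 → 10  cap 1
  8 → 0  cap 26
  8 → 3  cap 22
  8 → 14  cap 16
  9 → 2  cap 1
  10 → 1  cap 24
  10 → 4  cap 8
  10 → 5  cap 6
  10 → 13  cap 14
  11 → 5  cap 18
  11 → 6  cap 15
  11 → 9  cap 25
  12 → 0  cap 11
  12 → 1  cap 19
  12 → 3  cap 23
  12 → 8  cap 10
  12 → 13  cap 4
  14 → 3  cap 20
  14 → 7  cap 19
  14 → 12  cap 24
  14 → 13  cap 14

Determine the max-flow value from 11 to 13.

augment #1: 11→6→13 bottleneck 15, total now 15
augment #2: 11→5→3→10→13 bottleneck 13, total now 28
augment #3: 11→5→8→14→13 bottleneck 5, total now 33
augment #4: 11→9→2→10→13 bottleneck 1, total now 34

Maximum flow value: 34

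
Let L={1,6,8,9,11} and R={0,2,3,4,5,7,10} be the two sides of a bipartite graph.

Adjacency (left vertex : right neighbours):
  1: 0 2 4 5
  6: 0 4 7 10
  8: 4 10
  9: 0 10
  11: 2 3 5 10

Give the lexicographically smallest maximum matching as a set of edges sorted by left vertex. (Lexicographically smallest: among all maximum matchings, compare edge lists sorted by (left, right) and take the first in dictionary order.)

Lex-smallest maximum matching: {(1,0), (6,7), (8,4), (9,10), (11,2)}

|M| = 5 (so the lex-smallest maximum matching has 5 edges)
process left vertices in ascending order; for each, take the smallest-labelled available neighbour that still permits 5 edges overall, or leave it unmatched if none does
lex-smallest matching: {1-0, 6-7, 8-4, 9-10, 11-2}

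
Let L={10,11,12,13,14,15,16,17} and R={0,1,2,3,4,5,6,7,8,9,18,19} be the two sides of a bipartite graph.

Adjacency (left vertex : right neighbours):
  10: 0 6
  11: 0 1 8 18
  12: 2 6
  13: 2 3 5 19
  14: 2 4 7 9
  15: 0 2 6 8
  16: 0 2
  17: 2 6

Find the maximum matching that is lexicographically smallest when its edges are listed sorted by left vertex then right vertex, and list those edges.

Lex-smallest maximum matching: {(10,0), (11,1), (12,2), (13,3), (14,4), (15,8), (17,6)}

|M| = 7 (so the lex-smallest maximum matching has 7 edges)
process left vertices in ascending order; for each, take the smallest-labelled available neighbour that still permits 7 edges overall, or leave it unmatched if none does
lex-smallest matching: {10-0, 11-1, 12-2, 13-3, 14-4, 15-8, 17-6}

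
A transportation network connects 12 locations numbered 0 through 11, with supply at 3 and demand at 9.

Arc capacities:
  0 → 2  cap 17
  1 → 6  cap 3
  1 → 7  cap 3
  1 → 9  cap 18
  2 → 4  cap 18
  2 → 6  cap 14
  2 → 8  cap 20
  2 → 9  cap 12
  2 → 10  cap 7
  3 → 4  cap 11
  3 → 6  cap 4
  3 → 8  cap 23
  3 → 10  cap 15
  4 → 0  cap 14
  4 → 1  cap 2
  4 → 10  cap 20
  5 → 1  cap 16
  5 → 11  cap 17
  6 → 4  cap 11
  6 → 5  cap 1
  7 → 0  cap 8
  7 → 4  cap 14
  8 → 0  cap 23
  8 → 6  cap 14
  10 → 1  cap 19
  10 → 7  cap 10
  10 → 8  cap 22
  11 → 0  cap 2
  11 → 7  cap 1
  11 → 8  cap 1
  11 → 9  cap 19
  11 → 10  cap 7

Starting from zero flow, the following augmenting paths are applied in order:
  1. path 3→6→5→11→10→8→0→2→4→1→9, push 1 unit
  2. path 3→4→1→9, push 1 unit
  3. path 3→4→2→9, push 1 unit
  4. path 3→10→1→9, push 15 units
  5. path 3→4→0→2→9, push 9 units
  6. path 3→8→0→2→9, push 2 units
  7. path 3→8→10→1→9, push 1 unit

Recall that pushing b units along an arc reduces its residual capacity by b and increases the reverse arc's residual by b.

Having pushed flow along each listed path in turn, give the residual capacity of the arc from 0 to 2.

after path 1 (3→6→5→11→10→8→0→2→4→1→9, push 1): res(0,2)=16
after path 2 (3→4→1→9, push 1): res(0,2)=16
after path 3 (3→4→2→9, push 1): res(0,2)=16
after path 4 (3→10→1→9, push 15): res(0,2)=16
after path 5 (3→4→0→2→9, push 9): res(0,2)=7
after path 6 (3→8→0→2→9, push 2): res(0,2)=5
after path 7 (3→8→10→1→9, push 1): res(0,2)=5

Residual capacity of (0,2): 5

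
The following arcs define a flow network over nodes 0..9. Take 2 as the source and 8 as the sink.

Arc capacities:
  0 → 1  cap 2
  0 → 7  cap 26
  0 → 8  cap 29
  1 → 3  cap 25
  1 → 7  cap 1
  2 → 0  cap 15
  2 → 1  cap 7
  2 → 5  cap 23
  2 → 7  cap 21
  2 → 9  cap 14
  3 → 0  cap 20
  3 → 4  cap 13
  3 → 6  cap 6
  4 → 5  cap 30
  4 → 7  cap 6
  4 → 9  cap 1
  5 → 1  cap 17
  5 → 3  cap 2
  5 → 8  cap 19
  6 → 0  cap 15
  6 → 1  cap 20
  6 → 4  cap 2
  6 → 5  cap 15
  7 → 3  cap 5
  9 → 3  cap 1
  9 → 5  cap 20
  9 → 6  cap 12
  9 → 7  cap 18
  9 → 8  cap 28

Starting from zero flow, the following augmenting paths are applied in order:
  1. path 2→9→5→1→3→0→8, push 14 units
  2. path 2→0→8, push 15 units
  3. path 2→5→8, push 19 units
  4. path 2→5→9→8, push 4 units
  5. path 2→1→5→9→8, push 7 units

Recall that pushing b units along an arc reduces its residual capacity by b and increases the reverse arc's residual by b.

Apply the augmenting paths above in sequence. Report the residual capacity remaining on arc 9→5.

Residual capacity of (9,5): 17

after path 1 (2→9→5→1→3→0→8, push 14): res(9,5)=6
after path 2 (2→0→8, push 15): res(9,5)=6
after path 3 (2→5→8, push 19): res(9,5)=6
after path 4 (2→5→9→8, push 4): res(9,5)=10
after path 5 (2→1→5→9→8, push 7): res(9,5)=17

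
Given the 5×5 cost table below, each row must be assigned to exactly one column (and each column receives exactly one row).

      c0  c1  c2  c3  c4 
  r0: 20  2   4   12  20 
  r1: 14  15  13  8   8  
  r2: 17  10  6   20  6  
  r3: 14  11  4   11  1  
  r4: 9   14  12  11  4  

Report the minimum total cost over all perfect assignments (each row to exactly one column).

optimal assignment: row0→col1 (cost 2), row1→col3 (cost 8), row2→col2 (cost 6), row3→col4 (cost 1), row4→col0 (cost 9)
total = 2 + 8 + 6 + 1 + 9 = 26

Minimum assignment cost: 26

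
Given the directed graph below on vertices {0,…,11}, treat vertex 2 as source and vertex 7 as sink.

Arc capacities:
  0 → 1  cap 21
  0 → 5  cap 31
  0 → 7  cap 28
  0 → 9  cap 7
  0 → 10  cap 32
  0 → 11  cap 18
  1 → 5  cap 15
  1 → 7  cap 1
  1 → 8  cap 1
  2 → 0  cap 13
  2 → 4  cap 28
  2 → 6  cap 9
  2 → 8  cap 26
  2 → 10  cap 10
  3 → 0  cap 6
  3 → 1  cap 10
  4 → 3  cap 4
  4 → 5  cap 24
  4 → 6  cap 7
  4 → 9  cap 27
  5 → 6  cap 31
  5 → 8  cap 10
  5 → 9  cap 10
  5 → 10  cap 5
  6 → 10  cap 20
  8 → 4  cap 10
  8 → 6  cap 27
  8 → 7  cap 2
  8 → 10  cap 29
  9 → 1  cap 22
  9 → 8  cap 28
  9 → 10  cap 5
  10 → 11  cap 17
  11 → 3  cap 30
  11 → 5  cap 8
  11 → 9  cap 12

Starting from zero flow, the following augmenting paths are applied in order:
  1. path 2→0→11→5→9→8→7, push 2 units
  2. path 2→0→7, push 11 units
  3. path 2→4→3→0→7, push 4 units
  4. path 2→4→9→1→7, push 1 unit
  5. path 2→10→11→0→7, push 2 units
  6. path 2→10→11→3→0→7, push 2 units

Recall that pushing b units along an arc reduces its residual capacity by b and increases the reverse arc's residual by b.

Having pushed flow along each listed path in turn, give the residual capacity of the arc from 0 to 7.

Residual capacity of (0,7): 9

after path 1 (2→0→11→5→9→8→7, push 2): res(0,7)=28
after path 2 (2→0→7, push 11): res(0,7)=17
after path 3 (2→4→3→0→7, push 4): res(0,7)=13
after path 4 (2→4→9→1→7, push 1): res(0,7)=13
after path 5 (2→10→11→0→7, push 2): res(0,7)=11
after path 6 (2→10→11→3→0→7, push 2): res(0,7)=9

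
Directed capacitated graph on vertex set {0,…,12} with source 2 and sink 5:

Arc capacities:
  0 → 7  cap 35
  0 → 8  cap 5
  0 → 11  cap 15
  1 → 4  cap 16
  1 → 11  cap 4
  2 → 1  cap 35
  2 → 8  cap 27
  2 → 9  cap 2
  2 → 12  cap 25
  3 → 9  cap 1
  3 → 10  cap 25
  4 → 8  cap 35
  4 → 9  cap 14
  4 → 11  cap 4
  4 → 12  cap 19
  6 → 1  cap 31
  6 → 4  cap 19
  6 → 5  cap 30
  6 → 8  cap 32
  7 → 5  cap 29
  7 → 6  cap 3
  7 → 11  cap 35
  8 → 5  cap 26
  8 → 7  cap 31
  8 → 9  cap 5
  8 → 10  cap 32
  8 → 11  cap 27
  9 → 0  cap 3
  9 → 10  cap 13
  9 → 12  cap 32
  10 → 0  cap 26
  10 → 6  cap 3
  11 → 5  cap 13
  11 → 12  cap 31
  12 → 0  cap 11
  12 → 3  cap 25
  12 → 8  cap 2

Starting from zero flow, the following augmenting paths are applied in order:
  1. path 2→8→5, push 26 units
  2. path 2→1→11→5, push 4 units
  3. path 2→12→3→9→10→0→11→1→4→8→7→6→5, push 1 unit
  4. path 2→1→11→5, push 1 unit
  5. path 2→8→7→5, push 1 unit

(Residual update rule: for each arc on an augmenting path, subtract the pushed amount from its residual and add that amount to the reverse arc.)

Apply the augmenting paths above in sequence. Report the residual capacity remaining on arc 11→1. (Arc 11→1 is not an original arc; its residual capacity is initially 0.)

after path 1 (2→8→5, push 26): res(11,1)=0
after path 2 (2→1→11→5, push 4): res(11,1)=4
after path 3 (2→12→3→9→10→0→11→1→4→8→7→6→5, push 1): res(11,1)=3
after path 4 (2→1→11→5, push 1): res(11,1)=4
after path 5 (2→8→7→5, push 1): res(11,1)=4

Residual capacity of (11,1): 4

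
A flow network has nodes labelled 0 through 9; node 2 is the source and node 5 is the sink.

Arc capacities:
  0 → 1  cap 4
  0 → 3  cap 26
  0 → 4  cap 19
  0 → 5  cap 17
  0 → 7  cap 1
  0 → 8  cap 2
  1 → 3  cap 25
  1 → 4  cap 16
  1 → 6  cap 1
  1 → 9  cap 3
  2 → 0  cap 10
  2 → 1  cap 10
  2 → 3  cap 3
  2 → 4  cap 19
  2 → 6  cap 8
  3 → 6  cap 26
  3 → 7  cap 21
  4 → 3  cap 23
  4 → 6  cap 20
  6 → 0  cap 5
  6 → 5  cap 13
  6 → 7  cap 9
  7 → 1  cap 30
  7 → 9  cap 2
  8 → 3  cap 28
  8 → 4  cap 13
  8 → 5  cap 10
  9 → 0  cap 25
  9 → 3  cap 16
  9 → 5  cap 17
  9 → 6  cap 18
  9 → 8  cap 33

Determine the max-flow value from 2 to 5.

Maximum flow value: 33

augment #1: 2→0→5 bottleneck 10, total now 10
augment #2: 2→6→5 bottleneck 8, total now 18
augment #3: 2→1→6→5 bottleneck 1, total now 19
augment #4: 2→1→9→5 bottleneck 3, total now 22
augment #5: 2→3→6→5 bottleneck 3, total now 25
augment #6: 2→4→6→5 bottleneck 1, total now 26
augment #7: 2→4→6→0→5 bottleneck 5, total now 31
augment #8: 2→1→3→7→9→5 bottleneck 2, total now 33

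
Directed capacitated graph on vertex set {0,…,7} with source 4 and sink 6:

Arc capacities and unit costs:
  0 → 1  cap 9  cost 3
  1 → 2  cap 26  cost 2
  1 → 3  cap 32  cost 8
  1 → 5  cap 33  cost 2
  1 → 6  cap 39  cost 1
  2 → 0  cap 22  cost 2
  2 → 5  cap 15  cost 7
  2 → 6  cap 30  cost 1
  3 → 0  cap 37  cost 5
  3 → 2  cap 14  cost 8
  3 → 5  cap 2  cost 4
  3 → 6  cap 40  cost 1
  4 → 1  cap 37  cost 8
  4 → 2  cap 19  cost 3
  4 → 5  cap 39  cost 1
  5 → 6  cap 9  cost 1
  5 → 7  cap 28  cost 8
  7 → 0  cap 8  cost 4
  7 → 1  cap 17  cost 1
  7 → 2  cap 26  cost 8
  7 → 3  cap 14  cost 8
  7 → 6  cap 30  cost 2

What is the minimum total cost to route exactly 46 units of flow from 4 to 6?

Minimum cost for 46 units: 256

shortest-cost path #1: 4→5→6 push 9 @ unit cost 2 (adds 18)
shortest-cost path #2: 4→2→6 push 19 @ unit cost 4 (adds 76)
shortest-cost path #3: 4→1→6 push 18 @ unit cost 9 (adds 162)
total cost = 256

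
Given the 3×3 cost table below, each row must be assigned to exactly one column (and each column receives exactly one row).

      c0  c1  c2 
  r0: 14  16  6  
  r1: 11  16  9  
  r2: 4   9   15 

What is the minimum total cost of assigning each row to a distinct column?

one of 2 optimal assignments: row0→col2 (cost 6), row1→col0 (cost 11), row2→col1 (cost 9)
total = 6 + 11 + 9 = 26

Minimum assignment cost: 26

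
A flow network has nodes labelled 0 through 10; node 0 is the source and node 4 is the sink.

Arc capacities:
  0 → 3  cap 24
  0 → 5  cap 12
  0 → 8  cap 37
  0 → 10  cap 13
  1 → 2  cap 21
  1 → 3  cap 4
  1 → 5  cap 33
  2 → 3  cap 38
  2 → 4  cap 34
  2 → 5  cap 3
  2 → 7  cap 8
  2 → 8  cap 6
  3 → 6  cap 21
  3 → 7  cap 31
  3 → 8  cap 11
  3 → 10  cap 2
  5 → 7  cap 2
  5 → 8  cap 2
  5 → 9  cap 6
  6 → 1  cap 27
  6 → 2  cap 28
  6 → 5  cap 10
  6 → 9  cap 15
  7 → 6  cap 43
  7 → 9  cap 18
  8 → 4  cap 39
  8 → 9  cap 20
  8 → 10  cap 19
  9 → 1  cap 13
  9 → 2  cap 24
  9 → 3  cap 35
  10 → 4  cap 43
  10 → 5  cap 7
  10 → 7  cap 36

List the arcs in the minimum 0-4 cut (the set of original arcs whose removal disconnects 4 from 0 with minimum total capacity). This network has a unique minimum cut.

augment #1: 0→8→4 push 37
augment #2: 0→10→4 push 13
augment #3: 0→3→8→4 push 2
augment #4: 0→3→10→4 push 2
augment #5: 0→3→6→2→4 push 20
augment #6: 0→5→8→10→4 push 2
augment #7: 0→5→9→2→4 push 6
augment #8: 0→5→7→6→2→4 push 2
max flow = 84; residual-reachable set from 0 gives S-side
cut edges (S→T): {(0,3), (0,8), (0,10), (5,7), (5,8), (5,9)} total cap 84

Min-cut arcs: {(0,3), (0,8), (0,10), (5,7), (5,8), (5,9)} (total capacity 84)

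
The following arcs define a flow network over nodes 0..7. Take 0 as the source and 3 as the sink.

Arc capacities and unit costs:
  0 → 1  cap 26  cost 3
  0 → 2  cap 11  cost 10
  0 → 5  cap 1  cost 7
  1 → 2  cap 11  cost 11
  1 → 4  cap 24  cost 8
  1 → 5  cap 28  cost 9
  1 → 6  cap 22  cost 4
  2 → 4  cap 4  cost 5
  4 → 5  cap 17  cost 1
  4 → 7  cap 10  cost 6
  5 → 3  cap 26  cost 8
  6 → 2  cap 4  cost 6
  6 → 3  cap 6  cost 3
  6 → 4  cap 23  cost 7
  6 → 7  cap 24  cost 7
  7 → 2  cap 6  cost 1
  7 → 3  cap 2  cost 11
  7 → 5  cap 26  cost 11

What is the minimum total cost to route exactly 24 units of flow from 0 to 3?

shortest-cost path #1: 0→1→6→3 push 6 @ unit cost 10 (adds 60)
shortest-cost path #2: 0→5→3 push 1 @ unit cost 15 (adds 15)
shortest-cost path #3: 0→1→5→3 push 17 @ unit cost 20 (adds 340)
total cost = 415

Minimum cost for 24 units: 415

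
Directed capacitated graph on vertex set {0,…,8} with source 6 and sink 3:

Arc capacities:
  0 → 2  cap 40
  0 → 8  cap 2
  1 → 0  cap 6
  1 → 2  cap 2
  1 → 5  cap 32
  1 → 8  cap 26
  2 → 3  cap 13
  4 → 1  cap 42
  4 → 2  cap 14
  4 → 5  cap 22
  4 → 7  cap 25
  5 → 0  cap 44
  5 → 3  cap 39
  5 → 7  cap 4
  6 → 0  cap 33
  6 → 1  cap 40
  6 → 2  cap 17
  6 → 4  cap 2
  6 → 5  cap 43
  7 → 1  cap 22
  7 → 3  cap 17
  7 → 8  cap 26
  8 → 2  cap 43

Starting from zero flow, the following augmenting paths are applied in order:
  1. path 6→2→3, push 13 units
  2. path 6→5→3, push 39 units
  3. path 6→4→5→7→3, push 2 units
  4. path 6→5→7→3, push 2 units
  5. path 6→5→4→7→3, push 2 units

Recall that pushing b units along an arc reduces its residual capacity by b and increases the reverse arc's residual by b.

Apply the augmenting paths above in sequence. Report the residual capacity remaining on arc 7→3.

Residual capacity of (7,3): 11

after path 1 (6→2→3, push 13): res(7,3)=17
after path 2 (6→5→3, push 39): res(7,3)=17
after path 3 (6→4→5→7→3, push 2): res(7,3)=15
after path 4 (6→5→7→3, push 2): res(7,3)=13
after path 5 (6→5→4→7→3, push 2): res(7,3)=11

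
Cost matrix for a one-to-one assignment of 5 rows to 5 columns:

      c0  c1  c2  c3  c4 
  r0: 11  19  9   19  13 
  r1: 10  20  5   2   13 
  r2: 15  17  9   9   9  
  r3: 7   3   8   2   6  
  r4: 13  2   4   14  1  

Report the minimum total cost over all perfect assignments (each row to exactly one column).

optimal assignment: row0→col0 (cost 11), row1→col3 (cost 2), row2→col2 (cost 9), row3→col1 (cost 3), row4→col4 (cost 1)
total = 11 + 2 + 9 + 3 + 1 = 26

Minimum assignment cost: 26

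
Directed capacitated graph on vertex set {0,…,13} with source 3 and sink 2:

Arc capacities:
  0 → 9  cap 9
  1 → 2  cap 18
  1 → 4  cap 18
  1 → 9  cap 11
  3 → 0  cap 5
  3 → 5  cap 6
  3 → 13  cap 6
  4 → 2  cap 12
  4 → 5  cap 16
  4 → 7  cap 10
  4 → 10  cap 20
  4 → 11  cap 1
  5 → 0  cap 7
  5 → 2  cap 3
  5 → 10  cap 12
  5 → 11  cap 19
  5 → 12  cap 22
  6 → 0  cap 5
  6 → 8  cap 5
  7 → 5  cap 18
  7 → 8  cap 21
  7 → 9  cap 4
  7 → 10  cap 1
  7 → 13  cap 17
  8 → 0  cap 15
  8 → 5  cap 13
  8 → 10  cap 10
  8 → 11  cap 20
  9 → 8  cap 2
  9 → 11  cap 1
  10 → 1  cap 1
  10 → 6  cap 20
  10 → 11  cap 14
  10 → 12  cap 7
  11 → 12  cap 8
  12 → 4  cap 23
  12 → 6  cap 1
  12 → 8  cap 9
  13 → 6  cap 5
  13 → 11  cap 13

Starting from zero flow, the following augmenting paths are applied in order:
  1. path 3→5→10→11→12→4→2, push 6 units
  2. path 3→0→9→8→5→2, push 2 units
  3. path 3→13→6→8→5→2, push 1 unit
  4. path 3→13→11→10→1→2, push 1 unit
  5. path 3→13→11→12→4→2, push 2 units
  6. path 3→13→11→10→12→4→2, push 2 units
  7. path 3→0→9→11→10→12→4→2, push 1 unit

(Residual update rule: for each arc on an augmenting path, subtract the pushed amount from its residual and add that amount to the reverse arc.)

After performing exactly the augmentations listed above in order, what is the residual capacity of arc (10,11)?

Residual capacity of (10,11): 12

after path 1 (3→5→10→11→12→4→2, push 6): res(10,11)=8
after path 2 (3→0→9→8→5→2, push 2): res(10,11)=8
after path 3 (3→13→6→8→5→2, push 1): res(10,11)=8
after path 4 (3→13→11→10→1→2, push 1): res(10,11)=9
after path 5 (3→13→11→12→4→2, push 2): res(10,11)=9
after path 6 (3→13→11→10→12→4→2, push 2): res(10,11)=11
after path 7 (3→0→9→11→10→12→4→2, push 1): res(10,11)=12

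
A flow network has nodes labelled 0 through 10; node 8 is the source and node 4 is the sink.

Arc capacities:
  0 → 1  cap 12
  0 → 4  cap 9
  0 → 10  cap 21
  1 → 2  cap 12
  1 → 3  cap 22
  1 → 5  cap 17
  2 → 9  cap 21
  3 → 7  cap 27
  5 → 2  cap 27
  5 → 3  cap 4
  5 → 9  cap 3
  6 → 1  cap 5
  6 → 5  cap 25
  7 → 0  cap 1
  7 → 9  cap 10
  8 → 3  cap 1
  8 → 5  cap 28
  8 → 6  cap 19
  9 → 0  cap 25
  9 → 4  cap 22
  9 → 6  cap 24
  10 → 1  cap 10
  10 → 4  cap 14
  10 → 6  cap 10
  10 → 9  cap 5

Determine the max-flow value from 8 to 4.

Maximum flow value: 34

augment #1: 8→5→9→4 bottleneck 3, total now 3
augment #2: 8→3→7→0→4 bottleneck 1, total now 4
augment #3: 8→5→2→9→4 bottleneck 19, total now 23
augment #4: 8→5→2→9→0→4 bottleneck 2, total now 25
augment #5: 8→5→3→7→9→0→4 bottleneck 4, total now 29
augment #6: 8→6→1→3→7→9→0→4 bottleneck 2, total now 31
augment #7: 8→6→1→3→7→9→0→10→4 bottleneck 3, total now 34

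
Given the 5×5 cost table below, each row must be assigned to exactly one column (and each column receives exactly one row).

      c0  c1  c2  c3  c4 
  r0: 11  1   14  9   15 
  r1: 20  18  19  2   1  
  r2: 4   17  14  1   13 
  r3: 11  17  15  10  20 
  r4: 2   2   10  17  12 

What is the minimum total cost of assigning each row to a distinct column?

optimal assignment: row0→col1 (cost 1), row1→col4 (cost 1), row2→col3 (cost 1), row3→col2 (cost 15), row4→col0 (cost 2)
total = 1 + 1 + 1 + 15 + 2 = 20

Minimum assignment cost: 20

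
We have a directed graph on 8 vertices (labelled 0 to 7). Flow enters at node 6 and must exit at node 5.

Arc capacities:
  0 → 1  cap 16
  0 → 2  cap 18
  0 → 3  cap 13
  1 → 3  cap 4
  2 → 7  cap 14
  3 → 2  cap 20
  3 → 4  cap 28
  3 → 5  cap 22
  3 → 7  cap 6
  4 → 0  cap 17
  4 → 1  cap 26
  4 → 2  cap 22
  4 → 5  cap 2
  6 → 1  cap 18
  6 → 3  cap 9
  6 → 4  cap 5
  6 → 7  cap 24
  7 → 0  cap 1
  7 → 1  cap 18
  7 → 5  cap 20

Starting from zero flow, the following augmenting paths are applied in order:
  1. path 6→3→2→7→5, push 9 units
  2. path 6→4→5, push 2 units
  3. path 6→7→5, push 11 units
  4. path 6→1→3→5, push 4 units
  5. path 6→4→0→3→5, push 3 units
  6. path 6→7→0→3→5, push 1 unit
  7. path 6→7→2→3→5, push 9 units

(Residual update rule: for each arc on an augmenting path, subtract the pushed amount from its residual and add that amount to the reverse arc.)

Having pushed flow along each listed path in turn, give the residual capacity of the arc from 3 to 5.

Residual capacity of (3,5): 5

after path 1 (6→3→2→7→5, push 9): res(3,5)=22
after path 2 (6→4→5, push 2): res(3,5)=22
after path 3 (6→7→5, push 11): res(3,5)=22
after path 4 (6→1→3→5, push 4): res(3,5)=18
after path 5 (6→4→0→3→5, push 3): res(3,5)=15
after path 6 (6→7→0→3→5, push 1): res(3,5)=14
after path 7 (6→7→2→3→5, push 9): res(3,5)=5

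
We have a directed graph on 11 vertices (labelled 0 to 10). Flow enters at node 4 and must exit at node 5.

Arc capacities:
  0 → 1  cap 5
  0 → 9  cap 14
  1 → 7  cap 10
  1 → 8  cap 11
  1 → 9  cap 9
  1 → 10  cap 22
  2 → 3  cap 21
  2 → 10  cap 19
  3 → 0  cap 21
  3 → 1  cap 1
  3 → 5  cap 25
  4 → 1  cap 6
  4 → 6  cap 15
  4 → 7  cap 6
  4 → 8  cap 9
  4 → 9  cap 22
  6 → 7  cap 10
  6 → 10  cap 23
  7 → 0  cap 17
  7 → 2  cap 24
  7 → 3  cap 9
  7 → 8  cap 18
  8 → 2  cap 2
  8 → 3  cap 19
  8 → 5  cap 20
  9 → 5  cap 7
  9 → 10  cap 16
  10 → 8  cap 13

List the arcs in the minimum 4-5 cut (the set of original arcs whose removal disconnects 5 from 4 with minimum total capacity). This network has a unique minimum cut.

Min-cut arcs: {(4,1), (4,7), (4,8), (6,7), (9,5), (10,8)} (total capacity 51)

augment #1: 4→8→5 push 9
augment #2: 4→9→5 push 7
augment #3: 4→1→8→5 push 6
augment #4: 4→7→3→5 push 6
augment #5: 4→6→7→3→5 push 3
augment #6: 4→6→7→8→5 push 5
augment #7: 4→6→7→2→3→5 push 2
augment #8: 4→6→10→8→3→5 push 5
augment #9: 4→9→10→8→3→5 push 8
max flow = 51; residual-reachable set from 4 gives S-side
cut edges (S→T): {(4,1), (4,7), (4,8), (6,7), (9,5), (10,8)} total cap 51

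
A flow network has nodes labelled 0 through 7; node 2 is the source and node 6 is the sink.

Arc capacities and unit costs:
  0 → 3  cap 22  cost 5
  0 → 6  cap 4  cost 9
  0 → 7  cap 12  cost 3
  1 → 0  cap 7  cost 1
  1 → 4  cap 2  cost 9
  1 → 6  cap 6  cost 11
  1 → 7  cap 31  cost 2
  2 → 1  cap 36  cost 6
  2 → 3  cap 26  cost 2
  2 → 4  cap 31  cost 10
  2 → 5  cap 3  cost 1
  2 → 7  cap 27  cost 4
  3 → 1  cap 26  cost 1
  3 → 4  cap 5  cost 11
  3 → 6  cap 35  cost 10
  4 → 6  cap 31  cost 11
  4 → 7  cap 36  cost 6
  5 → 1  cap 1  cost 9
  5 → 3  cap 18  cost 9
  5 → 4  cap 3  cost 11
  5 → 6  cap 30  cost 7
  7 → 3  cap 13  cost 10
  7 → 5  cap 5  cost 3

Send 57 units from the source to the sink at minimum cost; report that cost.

Minimum cost for 57 units: 845

shortest-cost path #1: 2→5→6 push 3 @ unit cost 8 (adds 24)
shortest-cost path #2: 2→3→6 push 26 @ unit cost 12 (adds 312)
shortest-cost path #3: 2→7→5→6 push 5 @ unit cost 14 (adds 70)
shortest-cost path #4: 2→1→0→6 push 4 @ unit cost 16 (adds 64)
shortest-cost path #5: 2→1→6 push 6 @ unit cost 17 (adds 102)
shortest-cost path #6: 2→4→6 push 13 @ unit cost 21 (adds 273)
total cost = 845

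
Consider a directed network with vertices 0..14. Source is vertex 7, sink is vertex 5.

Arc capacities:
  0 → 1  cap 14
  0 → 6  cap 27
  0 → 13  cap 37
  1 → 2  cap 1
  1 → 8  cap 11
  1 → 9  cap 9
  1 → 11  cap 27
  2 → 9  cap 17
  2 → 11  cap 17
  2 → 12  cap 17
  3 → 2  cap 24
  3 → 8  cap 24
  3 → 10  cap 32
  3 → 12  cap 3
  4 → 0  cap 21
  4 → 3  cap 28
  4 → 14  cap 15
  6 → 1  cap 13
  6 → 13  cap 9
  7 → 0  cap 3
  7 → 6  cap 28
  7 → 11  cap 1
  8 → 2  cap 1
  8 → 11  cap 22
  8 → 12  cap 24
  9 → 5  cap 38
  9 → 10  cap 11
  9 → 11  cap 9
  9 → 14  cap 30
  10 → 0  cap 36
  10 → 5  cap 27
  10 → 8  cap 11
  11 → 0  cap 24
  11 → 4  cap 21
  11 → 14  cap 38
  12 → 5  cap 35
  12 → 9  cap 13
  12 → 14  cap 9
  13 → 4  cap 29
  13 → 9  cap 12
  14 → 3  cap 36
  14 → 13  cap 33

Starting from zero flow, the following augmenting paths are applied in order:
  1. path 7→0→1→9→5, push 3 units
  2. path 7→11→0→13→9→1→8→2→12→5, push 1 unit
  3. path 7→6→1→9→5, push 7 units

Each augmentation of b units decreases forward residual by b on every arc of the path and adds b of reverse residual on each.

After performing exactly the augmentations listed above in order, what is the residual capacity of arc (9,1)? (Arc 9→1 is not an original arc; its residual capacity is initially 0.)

after path 1 (7→0→1→9→5, push 3): res(9,1)=3
after path 2 (7→11→0→13→9→1→8→2→12→5, push 1): res(9,1)=2
after path 3 (7→6→1→9→5, push 7): res(9,1)=9

Residual capacity of (9,1): 9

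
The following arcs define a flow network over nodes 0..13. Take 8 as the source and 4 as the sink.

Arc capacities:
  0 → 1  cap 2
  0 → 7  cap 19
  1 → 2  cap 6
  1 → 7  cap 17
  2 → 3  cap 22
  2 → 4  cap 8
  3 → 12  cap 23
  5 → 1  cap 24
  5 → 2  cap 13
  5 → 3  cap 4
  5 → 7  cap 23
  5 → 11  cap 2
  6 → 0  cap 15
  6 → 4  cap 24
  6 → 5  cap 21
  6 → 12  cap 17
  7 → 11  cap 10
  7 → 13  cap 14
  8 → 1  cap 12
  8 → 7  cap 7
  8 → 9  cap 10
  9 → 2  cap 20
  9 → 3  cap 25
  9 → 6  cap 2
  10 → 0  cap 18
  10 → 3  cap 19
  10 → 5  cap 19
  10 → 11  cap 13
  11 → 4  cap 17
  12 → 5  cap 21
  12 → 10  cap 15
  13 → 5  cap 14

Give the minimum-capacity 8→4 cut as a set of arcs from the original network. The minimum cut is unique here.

augment #1: 8→1→2→4 push 6
augment #2: 8→7→11→4 push 7
augment #3: 8→9→2→4 push 2
augment #4: 8→9→6→4 push 2
augment #5: 8→1→7→11→4 push 3
augment #6: 8→1→7→13→5→11→4 push 2
augment #7: 8→9→3→12→10→11→4 push 5
max flow = 27; residual-reachable set from 8 gives S-side
cut edges (S→T): {(2,4), (9,6), (11,4)} total cap 27

Min-cut arcs: {(2,4), (9,6), (11,4)} (total capacity 27)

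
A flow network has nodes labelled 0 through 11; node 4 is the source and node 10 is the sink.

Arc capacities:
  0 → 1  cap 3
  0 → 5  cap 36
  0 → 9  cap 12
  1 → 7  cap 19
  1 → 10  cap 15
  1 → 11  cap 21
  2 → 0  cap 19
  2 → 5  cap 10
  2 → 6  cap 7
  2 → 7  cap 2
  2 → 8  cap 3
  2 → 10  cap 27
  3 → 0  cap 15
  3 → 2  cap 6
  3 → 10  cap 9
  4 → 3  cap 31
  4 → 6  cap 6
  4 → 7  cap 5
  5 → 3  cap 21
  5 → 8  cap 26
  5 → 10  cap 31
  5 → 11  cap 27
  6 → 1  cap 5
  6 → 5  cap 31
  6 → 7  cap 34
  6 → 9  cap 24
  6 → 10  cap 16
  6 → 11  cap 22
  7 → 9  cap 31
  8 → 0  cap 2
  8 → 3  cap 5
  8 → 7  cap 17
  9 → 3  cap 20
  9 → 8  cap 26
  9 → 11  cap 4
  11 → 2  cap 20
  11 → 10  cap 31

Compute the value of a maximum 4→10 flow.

Maximum flow value: 41

augment #1: 4→3→10 bottleneck 9, total now 9
augment #2: 4→6→10 bottleneck 6, total now 15
augment #3: 4→3→2→10 bottleneck 6, total now 21
augment #4: 4→3→0→1→10 bottleneck 3, total now 24
augment #5: 4→3→0→5→10 bottleneck 12, total now 36
augment #6: 4→7→9→11→10 bottleneck 4, total now 40
augment #7: 4→7→9→8→0→5→10 bottleneck 1, total now 41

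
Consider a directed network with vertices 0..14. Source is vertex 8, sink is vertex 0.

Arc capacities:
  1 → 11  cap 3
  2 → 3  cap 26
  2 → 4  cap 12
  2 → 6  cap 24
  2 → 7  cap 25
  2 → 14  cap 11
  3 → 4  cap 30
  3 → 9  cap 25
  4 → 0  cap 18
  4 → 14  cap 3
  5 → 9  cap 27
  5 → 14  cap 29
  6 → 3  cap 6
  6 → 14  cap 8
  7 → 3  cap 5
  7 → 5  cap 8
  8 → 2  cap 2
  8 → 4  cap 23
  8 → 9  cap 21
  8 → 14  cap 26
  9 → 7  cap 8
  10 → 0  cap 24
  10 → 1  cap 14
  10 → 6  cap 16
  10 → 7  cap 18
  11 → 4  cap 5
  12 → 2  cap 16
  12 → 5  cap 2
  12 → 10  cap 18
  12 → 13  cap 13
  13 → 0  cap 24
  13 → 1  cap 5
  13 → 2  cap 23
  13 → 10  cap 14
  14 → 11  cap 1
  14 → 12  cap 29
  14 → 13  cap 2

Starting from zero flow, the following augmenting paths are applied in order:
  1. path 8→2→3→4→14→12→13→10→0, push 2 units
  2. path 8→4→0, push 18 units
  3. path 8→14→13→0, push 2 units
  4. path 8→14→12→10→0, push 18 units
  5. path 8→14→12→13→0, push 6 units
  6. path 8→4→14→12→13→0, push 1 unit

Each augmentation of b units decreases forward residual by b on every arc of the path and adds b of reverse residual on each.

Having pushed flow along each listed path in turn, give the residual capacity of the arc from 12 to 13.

after path 1 (8→2→3→4→14→12→13→10→0, push 2): res(12,13)=11
after path 2 (8→4→0, push 18): res(12,13)=11
after path 3 (8→14→13→0, push 2): res(12,13)=11
after path 4 (8→14→12→10→0, push 18): res(12,13)=11
after path 5 (8→14→12→13→0, push 6): res(12,13)=5
after path 6 (8→4→14→12→13→0, push 1): res(12,13)=4

Residual capacity of (12,13): 4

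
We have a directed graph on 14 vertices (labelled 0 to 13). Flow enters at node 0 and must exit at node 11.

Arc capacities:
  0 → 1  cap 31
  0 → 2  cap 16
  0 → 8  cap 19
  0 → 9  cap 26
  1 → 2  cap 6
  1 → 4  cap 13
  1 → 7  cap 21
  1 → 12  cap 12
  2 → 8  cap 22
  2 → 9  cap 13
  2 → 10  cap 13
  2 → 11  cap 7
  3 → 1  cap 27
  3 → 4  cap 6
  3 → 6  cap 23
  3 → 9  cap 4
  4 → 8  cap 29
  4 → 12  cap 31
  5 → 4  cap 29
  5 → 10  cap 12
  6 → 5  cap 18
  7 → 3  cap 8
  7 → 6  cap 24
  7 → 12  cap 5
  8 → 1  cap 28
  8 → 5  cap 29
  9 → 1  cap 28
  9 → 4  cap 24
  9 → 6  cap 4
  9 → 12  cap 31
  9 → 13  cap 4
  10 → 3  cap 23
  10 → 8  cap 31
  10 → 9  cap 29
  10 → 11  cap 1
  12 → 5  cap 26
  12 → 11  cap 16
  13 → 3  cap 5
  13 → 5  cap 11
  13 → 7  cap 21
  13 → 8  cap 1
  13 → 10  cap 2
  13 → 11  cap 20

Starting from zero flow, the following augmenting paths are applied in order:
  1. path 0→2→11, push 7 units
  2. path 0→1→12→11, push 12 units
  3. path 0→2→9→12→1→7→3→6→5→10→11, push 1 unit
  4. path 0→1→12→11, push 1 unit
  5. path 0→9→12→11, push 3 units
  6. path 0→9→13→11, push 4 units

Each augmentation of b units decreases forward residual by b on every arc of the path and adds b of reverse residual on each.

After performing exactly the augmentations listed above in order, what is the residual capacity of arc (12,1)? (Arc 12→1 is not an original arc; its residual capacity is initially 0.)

Residual capacity of (12,1): 12

after path 1 (0→2→11, push 7): res(12,1)=0
after path 2 (0→1→12→11, push 12): res(12,1)=12
after path 3 (0→2→9→12→1→7→3→6→5→10→11, push 1): res(12,1)=11
after path 4 (0→1→12→11, push 1): res(12,1)=12
after path 5 (0→9→12→11, push 3): res(12,1)=12
after path 6 (0→9→13→11, push 4): res(12,1)=12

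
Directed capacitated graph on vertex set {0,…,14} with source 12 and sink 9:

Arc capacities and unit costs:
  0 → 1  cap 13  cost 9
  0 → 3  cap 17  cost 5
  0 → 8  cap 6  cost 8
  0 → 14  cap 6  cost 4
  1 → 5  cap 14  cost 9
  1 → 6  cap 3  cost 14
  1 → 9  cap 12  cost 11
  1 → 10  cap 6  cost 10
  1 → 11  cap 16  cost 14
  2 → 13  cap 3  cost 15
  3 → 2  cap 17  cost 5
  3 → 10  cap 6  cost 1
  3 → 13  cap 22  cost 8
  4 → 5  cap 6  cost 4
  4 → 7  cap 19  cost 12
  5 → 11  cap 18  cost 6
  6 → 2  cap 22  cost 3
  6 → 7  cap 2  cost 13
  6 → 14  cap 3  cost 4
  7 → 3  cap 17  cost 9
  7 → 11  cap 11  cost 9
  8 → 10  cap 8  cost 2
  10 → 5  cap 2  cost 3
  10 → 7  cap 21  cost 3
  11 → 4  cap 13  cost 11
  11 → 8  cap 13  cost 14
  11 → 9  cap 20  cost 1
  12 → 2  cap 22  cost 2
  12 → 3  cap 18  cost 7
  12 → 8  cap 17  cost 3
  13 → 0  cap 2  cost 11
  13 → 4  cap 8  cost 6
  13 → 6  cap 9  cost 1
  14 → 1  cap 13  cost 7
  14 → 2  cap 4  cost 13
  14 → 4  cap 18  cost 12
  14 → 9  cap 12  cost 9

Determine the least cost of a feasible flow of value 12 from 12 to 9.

shortest-cost path #1: 12→8→10→5→11→9 push 2 @ unit cost 15 (adds 30)
shortest-cost path #2: 12→8→10→7→11→9 push 6 @ unit cost 18 (adds 108)
shortest-cost path #3: 12→3→10→7→11→9 push 4 @ unit cost 21 (adds 84)
total cost = 222

Minimum cost for 12 units: 222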